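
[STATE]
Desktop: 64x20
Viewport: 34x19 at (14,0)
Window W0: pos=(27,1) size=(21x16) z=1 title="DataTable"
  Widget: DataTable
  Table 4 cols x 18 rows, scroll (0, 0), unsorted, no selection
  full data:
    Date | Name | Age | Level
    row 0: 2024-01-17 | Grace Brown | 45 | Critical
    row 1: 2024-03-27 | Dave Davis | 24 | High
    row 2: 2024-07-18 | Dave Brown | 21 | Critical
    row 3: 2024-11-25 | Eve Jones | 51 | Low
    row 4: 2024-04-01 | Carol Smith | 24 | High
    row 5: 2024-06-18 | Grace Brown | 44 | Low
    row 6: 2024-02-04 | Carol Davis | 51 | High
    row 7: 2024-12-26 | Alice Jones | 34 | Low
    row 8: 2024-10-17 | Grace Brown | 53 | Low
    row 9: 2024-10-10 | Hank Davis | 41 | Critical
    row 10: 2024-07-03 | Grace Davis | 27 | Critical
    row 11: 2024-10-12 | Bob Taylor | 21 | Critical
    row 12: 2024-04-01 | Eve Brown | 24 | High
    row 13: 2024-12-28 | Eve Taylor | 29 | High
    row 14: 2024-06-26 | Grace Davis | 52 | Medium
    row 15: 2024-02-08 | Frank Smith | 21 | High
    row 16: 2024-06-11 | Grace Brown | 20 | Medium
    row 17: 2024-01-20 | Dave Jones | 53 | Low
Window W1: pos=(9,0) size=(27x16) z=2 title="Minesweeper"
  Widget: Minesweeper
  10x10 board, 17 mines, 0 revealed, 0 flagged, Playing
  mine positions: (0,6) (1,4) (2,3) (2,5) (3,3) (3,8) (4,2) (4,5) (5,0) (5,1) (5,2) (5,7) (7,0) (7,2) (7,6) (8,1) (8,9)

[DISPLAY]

━━━━━━━━━━━━━━━━━━━━━┓            
esweeper             ┃━━━━━━━━━━━┓
─────────────────────┨le         ┃
■■■■■■               ┃───────────┨
■■■■■■               ┃  │Name    ┃
■■■■■■               ┃──┼────────┃
■■■■■■               ┃17│Grace Br┃
■■■■■■               ┃27│Dave Dav┃
■■■■■■               ┃18│Dave Bro┃
■■■■■■               ┃25│Eve Jone┃
■■■■■■               ┃01│Carol Sm┃
■■■■■■               ┃18│Grace Br┃
■■■■■■               ┃04│Carol Da┃
                     ┃26│Alice Jo┃
                     ┃17│Grace Br┃
━━━━━━━━━━━━━━━━━━━━━┛10│Hank Dav┃
             ┗━━━━━━━━━━━━━━━━━━━┛
                                  
                                  


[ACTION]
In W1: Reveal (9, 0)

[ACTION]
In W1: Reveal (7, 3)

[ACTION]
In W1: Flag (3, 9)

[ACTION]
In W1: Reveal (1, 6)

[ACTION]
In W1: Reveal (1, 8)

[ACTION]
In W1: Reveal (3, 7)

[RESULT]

━━━━━━━━━━━━━━━━━━━━━┓            
esweeper             ┃━━━━━━━━━━━┓
─────────────────────┨le         ┃
■■■1                 ┃───────────┨
■■21                 ┃  │Name    ┃
■■■111               ┃──┼────────┃
■■■1■⚑               ┃17│Grace Br┃
■■■■■■               ┃27│Dave Dav┃
■■■■■■               ┃18│Dave Bro┃
■■■■■■               ┃25│Eve Jone┃
■■■■■■               ┃01│Carol Sm┃
■■■■■■               ┃18│Grace Br┃
■■■■■■               ┃04│Carol Da┃
                     ┃26│Alice Jo┃
                     ┃17│Grace Br┃
━━━━━━━━━━━━━━━━━━━━━┛10│Hank Dav┃
             ┗━━━━━━━━━━━━━━━━━━━┛
                                  
                                  


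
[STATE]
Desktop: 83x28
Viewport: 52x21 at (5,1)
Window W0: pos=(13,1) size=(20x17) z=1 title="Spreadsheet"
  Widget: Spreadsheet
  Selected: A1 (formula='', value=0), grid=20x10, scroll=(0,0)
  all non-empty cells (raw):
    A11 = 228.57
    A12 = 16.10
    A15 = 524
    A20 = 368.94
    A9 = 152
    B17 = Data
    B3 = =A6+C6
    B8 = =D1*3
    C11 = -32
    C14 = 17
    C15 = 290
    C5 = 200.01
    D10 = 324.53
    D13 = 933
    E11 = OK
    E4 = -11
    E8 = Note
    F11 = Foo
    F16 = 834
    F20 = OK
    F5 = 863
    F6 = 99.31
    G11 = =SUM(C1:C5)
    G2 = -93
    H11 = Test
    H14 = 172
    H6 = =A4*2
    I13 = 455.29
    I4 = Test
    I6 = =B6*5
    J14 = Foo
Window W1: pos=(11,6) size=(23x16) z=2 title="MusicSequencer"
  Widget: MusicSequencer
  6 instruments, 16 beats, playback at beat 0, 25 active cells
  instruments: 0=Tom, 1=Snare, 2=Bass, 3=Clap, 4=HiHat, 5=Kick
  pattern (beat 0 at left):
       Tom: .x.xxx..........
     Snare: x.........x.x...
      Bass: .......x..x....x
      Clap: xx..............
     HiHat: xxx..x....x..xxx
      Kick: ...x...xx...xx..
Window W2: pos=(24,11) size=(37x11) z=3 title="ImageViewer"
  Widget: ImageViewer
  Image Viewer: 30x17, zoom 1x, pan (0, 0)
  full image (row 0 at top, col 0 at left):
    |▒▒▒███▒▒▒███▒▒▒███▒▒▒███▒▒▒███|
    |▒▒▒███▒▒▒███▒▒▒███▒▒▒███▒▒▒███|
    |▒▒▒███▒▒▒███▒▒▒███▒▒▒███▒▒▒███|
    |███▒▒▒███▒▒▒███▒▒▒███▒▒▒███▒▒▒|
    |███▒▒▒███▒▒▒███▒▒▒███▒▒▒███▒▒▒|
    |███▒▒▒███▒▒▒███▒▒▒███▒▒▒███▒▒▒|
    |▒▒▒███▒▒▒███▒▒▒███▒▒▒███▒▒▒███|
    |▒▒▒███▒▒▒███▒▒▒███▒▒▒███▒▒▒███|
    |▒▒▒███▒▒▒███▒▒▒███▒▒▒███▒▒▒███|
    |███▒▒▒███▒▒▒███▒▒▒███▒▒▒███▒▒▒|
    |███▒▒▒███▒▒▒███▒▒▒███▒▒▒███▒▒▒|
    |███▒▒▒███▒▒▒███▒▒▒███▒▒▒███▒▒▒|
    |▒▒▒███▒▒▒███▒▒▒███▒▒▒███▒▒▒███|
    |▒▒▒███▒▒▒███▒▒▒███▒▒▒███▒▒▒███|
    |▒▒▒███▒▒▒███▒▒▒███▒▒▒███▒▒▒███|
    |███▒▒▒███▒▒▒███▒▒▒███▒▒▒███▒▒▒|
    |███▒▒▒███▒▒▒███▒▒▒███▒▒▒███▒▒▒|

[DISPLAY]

        ┏━━━━━━━━━━━━━━━━━━┓                        
        ┃ Spreadsheet      ┃                        
        ┠──────────────────┨                        
        ┃A1:               ┃                        
        ┃       A       B  ┃                        
      ┏━━━━━━━━━━━━━━━━━━━━━┓                       
      ┃ MusicSequencer      ┃                       
      ┠─────────────────────┨                       
      ┃      ▼12345678901234┃                       
      ┃   Tom·█·███·········┃                       
      ┃ Snare█·····┏━━━━━━━━━━━━━━━━━━━━━━━━━━━━━━━━
      ┃  Bass······┃ ImageViewer                    
      ┃  Clap██····┠────────────────────────────────
      ┃ HiHat███··█┃▒▒▒███▒▒▒███▒▒▒███▒▒▒███▒▒▒███  
      ┃  Kick···█··┃▒▒▒███▒▒▒███▒▒▒███▒▒▒███▒▒▒███  
      ┃            ┃▒▒▒███▒▒▒███▒▒▒███▒▒▒███▒▒▒███  
      ┃            ┃███▒▒▒███▒▒▒███▒▒▒███▒▒▒███▒▒▒  
      ┃            ┃███▒▒▒███▒▒▒███▒▒▒███▒▒▒███▒▒▒  
      ┃            ┃███▒▒▒███▒▒▒███▒▒▒███▒▒▒███▒▒▒  
      ┃            ┃▒▒▒███▒▒▒███▒▒▒███▒▒▒███▒▒▒███  
      ┗━━━━━━━━━━━━┗━━━━━━━━━━━━━━━━━━━━━━━━━━━━━━━━


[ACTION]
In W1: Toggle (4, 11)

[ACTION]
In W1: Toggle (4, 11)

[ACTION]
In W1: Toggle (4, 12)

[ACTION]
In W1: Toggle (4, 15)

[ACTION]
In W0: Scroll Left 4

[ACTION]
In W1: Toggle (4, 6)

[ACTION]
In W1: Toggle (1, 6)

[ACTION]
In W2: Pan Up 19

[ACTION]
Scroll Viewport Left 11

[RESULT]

             ┏━━━━━━━━━━━━━━━━━━┓                   
             ┃ Spreadsheet      ┃                   
             ┠──────────────────┨                   
             ┃A1:               ┃                   
             ┃       A       B  ┃                   
           ┏━━━━━━━━━━━━━━━━━━━━━┓                  
           ┃ MusicSequencer      ┃                  
           ┠─────────────────────┨                  
           ┃      ▼12345678901234┃                  
           ┃   Tom·█·███·········┃                  
           ┃ Snare█·····┏━━━━━━━━━━━━━━━━━━━━━━━━━━━
           ┃  Bass······┃ ImageViewer               
           ┃  Clap██····┠───────────────────────────
           ┃ HiHat███··█┃▒▒▒███▒▒▒███▒▒▒███▒▒▒███▒▒▒
           ┃  Kick···█··┃▒▒▒███▒▒▒███▒▒▒███▒▒▒███▒▒▒
           ┃            ┃▒▒▒███▒▒▒███▒▒▒███▒▒▒███▒▒▒
           ┃            ┃███▒▒▒███▒▒▒███▒▒▒███▒▒▒███
           ┃            ┃███▒▒▒███▒▒▒███▒▒▒███▒▒▒███
           ┃            ┃███▒▒▒███▒▒▒███▒▒▒███▒▒▒███
           ┃            ┃▒▒▒███▒▒▒███▒▒▒███▒▒▒███▒▒▒
           ┗━━━━━━━━━━━━┗━━━━━━━━━━━━━━━━━━━━━━━━━━━


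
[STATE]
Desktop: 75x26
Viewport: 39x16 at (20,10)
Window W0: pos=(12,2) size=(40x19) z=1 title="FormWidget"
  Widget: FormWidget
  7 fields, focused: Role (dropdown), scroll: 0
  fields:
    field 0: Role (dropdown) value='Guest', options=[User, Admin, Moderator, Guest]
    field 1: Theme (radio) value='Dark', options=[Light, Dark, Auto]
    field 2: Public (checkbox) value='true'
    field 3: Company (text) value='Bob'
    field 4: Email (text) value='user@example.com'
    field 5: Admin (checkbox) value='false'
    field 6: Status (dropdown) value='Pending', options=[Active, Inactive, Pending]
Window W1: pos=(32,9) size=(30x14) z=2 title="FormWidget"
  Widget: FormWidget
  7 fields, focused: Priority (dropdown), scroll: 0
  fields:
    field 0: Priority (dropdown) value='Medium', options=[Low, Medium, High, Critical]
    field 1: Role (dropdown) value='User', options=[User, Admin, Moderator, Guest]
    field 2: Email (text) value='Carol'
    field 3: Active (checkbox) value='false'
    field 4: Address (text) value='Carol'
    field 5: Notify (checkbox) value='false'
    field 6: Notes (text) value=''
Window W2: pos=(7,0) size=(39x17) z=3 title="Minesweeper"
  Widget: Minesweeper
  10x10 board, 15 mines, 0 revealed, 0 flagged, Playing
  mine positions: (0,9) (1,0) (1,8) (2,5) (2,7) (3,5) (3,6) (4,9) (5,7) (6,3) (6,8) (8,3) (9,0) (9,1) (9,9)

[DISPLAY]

                         ┃             
                         ┃─────────────
                         ┃ [Medium     
                         ┃ [User       
                         ┃ [Carol      
                         ┃ [ ]         
━━━━━━━━━━━━━━━━━━━━━━━━━┛ [Carol      
            ┃  Notify:     [ ]         
            ┃  Notes:      [           
            ┃                          
━━━━━━━━━━━━┃                          
            ┃                          
            ┗━━━━━━━━━━━━━━━━━━━━━━━━━━
                                       
                                       
                                       


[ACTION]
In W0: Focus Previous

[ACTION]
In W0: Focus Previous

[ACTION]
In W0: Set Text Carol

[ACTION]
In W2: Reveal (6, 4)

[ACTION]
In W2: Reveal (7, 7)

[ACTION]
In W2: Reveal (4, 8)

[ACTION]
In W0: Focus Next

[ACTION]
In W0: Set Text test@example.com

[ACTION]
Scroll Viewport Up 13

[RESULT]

━━━━━━━━━━━━━━━━━━━━━━━━━┓             
                         ┃             
─────────────────────────┨━━━━━┓       
                         ┃     ┃       
                         ┃─────┨       
                         ┃   ▼]┃       
                         ┃  ( )┃       
                         ┃     ┃       
                         ┃    ]┃       
                         ┃━━━━━━━━━━━━━
                         ┃             
                         ┃─────────────
                         ┃ [Medium     
                         ┃ [User       
                         ┃ [Carol      
                         ┃ [ ]         


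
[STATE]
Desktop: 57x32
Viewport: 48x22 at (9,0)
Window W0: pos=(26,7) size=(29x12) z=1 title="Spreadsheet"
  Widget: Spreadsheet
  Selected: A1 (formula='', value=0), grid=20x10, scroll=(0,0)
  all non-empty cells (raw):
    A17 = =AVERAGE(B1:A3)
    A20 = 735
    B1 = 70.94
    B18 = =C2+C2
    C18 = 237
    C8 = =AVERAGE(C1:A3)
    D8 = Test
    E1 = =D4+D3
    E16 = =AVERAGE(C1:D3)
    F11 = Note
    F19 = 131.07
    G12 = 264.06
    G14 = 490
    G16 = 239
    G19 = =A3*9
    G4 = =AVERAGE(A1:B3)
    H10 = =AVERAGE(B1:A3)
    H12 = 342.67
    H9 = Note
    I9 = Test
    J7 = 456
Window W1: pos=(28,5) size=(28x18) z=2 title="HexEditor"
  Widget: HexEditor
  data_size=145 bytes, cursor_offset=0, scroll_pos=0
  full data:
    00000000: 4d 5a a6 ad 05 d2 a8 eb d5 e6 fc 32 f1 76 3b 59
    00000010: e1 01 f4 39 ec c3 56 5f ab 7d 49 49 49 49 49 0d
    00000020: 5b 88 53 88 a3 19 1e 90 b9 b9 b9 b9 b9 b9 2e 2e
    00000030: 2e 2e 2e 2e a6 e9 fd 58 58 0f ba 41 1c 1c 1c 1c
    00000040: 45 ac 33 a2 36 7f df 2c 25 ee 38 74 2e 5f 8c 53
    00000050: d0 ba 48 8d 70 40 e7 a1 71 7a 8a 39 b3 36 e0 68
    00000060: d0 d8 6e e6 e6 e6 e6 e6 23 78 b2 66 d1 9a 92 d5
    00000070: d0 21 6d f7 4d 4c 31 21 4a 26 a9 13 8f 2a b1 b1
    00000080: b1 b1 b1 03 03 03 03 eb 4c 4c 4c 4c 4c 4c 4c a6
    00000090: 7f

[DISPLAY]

                                                
                                                
                                                
                                                
                                                
                   ┏━━━━━━━━━━━━━━━━━━━━━━━━━━┓ 
                   ┃ HexEditor                ┃ 
                 ┏━┠──────────────────────────┨ 
                 ┃ ┃00000000  4D 5a a6 ad 05 d┃ 
                 ┠─┃00000010  e1 01 f4 39 ec c┃ 
                 ┃A┃00000020  5b 88 53 88 a3 1┃ 
                 ┃ ┃00000030  2e 2e 2e 2e a6 e┃ 
                 ┃-┃00000040  45 ac 33 a2 36 7┃ 
                 ┃ ┃00000050  d0 ba 48 8d 70 4┃ 
                 ┃ ┃00000060  d0 d8 6e e6 e6 e┃ 
                 ┃ ┃00000070  d0 21 6d f7 4d 4┃ 
                 ┃ ┃00000080  b1 b1 b1 03 03 0┃ 
                 ┃ ┃00000090  7f              ┃ 
                 ┗━┃                          ┃ 
                   ┃                          ┃ 
                   ┃                          ┃ 
                   ┃                          ┃ 


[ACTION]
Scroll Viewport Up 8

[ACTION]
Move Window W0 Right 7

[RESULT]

                                                
                                                
                                                
                                                
                                                
                   ┏━━━━━━━━━━━━━━━━━━━━━━━━━━┓ 
                   ┃ HexEditor                ┃ 
                   ┠──────────────────────────┨┓
                   ┃00000000  4D 5a a6 ad 05 d┃┃
                   ┃00000010  e1 01 f4 39 ec c┃┨
                   ┃00000020  5b 88 53 88 a3 1┃┃
                   ┃00000030  2e 2e 2e 2e a6 e┃┃
                   ┃00000040  45 ac 33 a2 36 7┃┃
                   ┃00000050  d0 ba 48 8d 70 4┃┃
                   ┃00000060  d0 d8 6e e6 e6 e┃┃
                   ┃00000070  d0 21 6d f7 4d 4┃┃
                   ┃00000080  b1 b1 b1 03 03 0┃┃
                   ┃00000090  7f              ┃┃
                   ┃                          ┃┛
                   ┃                          ┃ 
                   ┃                          ┃ 
                   ┃                          ┃ 


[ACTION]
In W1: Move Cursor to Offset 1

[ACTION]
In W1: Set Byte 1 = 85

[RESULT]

                                                
                                                
                                                
                                                
                                                
                   ┏━━━━━━━━━━━━━━━━━━━━━━━━━━┓ 
                   ┃ HexEditor                ┃ 
                   ┠──────────────────────────┨┓
                   ┃00000000  4d 85 a6 ad 05 d┃┃
                   ┃00000010  e1 01 f4 39 ec c┃┨
                   ┃00000020  5b 88 53 88 a3 1┃┃
                   ┃00000030  2e 2e 2e 2e a6 e┃┃
                   ┃00000040  45 ac 33 a2 36 7┃┃
                   ┃00000050  d0 ba 48 8d 70 4┃┃
                   ┃00000060  d0 d8 6e e6 e6 e┃┃
                   ┃00000070  d0 21 6d f7 4d 4┃┃
                   ┃00000080  b1 b1 b1 03 03 0┃┃
                   ┃00000090  7f              ┃┃
                   ┃                          ┃┛
                   ┃                          ┃ 
                   ┃                          ┃ 
                   ┃                          ┃ 


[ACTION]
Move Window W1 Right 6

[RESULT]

                                                
                                                
                                                
                                                
                                                
                    ┏━━━━━━━━━━━━━━━━━━━━━━━━━━┓
                    ┃ HexEditor                ┃
                   ┏┠──────────────────────────┨
                   ┃┃00000000  4d 85 a6 ad 05 d┃
                   ┠┃00000010  e1 01 f4 39 ec c┃
                   ┃┃00000020  5b 88 53 88 a3 1┃
                   ┃┃00000030  2e 2e 2e 2e a6 e┃
                   ┃┃00000040  45 ac 33 a2 36 7┃
                   ┃┃00000050  d0 ba 48 8d 70 4┃
                   ┃┃00000060  d0 d8 6e e6 e6 e┃
                   ┃┃00000070  d0 21 6d f7 4d 4┃
                   ┃┃00000080  b1 b1 b1 03 03 0┃
                   ┃┃00000090  7f              ┃
                   ┗┃                          ┃
                    ┃                          ┃
                    ┃                          ┃
                    ┃                          ┃


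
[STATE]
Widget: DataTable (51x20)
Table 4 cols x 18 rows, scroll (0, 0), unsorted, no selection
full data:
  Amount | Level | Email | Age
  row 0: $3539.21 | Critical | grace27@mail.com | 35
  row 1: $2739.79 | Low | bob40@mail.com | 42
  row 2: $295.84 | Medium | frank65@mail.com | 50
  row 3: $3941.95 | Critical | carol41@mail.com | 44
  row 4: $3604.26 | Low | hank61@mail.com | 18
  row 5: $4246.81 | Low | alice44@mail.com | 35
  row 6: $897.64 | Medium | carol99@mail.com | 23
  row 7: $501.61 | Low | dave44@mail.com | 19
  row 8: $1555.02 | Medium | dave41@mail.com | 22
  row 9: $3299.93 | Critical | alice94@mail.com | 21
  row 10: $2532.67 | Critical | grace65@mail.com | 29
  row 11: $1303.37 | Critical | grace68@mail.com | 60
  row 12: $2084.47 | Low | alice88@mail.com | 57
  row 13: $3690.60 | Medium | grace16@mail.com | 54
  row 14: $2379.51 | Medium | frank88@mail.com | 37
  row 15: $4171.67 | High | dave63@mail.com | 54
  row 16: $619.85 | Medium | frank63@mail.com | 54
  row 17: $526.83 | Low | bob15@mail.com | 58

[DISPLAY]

Amount  │Level   │Email           │Age             
────────┼────────┼────────────────┼───             
$3539.21│Critical│grace27@mail.com│35              
$2739.79│Low     │bob40@mail.com  │42              
$295.84 │Medium  │frank65@mail.com│50              
$3941.95│Critical│carol41@mail.com│44              
$3604.26│Low     │hank61@mail.com │18              
$4246.81│Low     │alice44@mail.com│35              
$897.64 │Medium  │carol99@mail.com│23              
$501.61 │Low     │dave44@mail.com │19              
$1555.02│Medium  │dave41@mail.com │22              
$3299.93│Critical│alice94@mail.com│21              
$2532.67│Critical│grace65@mail.com│29              
$1303.37│Critical│grace68@mail.com│60              
$2084.47│Low     │alice88@mail.com│57              
$3690.60│Medium  │grace16@mail.com│54              
$2379.51│Medium  │frank88@mail.com│37              
$4171.67│High    │dave63@mail.com │54              
$619.85 │Medium  │frank63@mail.com│54              
$526.83 │Low     │bob15@mail.com  │58              


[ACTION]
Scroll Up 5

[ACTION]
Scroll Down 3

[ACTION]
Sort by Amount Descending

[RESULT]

Amount ▼│Level   │Email           │Age             
────────┼────────┼────────────────┼───             
$4246.81│Low     │alice44@mail.com│35              
$4171.67│High    │dave63@mail.com │54              
$3941.95│Critical│carol41@mail.com│44              
$3690.60│Medium  │grace16@mail.com│54              
$3604.26│Low     │hank61@mail.com │18              
$3539.21│Critical│grace27@mail.com│35              
$3299.93│Critical│alice94@mail.com│21              
$2739.79│Low     │bob40@mail.com  │42              
$2532.67│Critical│grace65@mail.com│29              
$2379.51│Medium  │frank88@mail.com│37              
$2084.47│Low     │alice88@mail.com│57              
$1555.02│Medium  │dave41@mail.com │22              
$1303.37│Critical│grace68@mail.com│60              
$897.64 │Medium  │carol99@mail.com│23              
$619.85 │Medium  │frank63@mail.com│54              
$526.83 │Low     │bob15@mail.com  │58              
$501.61 │Low     │dave44@mail.com │19              
$295.84 │Medium  │frank65@mail.com│50              


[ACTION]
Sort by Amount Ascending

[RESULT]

Amount ▲│Level   │Email           │Age             
────────┼────────┼────────────────┼───             
$295.84 │Medium  │frank65@mail.com│50              
$501.61 │Low     │dave44@mail.com │19              
$526.83 │Low     │bob15@mail.com  │58              
$619.85 │Medium  │frank63@mail.com│54              
$897.64 │Medium  │carol99@mail.com│23              
$1303.37│Critical│grace68@mail.com│60              
$1555.02│Medium  │dave41@mail.com │22              
$2084.47│Low     │alice88@mail.com│57              
$2379.51│Medium  │frank88@mail.com│37              
$2532.67│Critical│grace65@mail.com│29              
$2739.79│Low     │bob40@mail.com  │42              
$3299.93│Critical│alice94@mail.com│21              
$3539.21│Critical│grace27@mail.com│35              
$3604.26│Low     │hank61@mail.com │18              
$3690.60│Medium  │grace16@mail.com│54              
$3941.95│Critical│carol41@mail.com│44              
$4171.67│High    │dave63@mail.com │54              
$4246.81│Low     │alice44@mail.com│35              


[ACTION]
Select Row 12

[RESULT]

Amount ▲│Level   │Email           │Age             
────────┼────────┼────────────────┼───             
$295.84 │Medium  │frank65@mail.com│50              
$501.61 │Low     │dave44@mail.com │19              
$526.83 │Low     │bob15@mail.com  │58              
$619.85 │Medium  │frank63@mail.com│54              
$897.64 │Medium  │carol99@mail.com│23              
$1303.37│Critical│grace68@mail.com│60              
$1555.02│Medium  │dave41@mail.com │22              
$2084.47│Low     │alice88@mail.com│57              
$2379.51│Medium  │frank88@mail.com│37              
$2532.67│Critical│grace65@mail.com│29              
$2739.79│Low     │bob40@mail.com  │42              
$3299.93│Critical│alice94@mail.com│21              
>3539.21│Critical│grace27@mail.com│35              
$3604.26│Low     │hank61@mail.com │18              
$3690.60│Medium  │grace16@mail.com│54              
$3941.95│Critical│carol41@mail.com│44              
$4171.67│High    │dave63@mail.com │54              
$4246.81│Low     │alice44@mail.com│35              


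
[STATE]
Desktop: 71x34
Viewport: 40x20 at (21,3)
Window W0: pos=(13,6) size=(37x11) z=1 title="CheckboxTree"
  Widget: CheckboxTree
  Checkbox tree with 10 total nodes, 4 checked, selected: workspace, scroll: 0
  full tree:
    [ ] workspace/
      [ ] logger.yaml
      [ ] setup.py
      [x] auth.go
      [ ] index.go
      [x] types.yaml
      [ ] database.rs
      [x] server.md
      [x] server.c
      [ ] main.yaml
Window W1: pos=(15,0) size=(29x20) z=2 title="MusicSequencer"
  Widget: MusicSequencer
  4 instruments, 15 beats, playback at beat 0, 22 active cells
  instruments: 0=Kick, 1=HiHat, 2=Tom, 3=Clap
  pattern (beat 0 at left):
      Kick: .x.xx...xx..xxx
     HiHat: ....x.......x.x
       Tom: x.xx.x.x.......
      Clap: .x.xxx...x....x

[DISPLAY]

 ▼12345678901234      ┃                 
k·█·██···██··███      ┃                 
t····█·······█·█      ┃                 
m█·██·█·█·······      ┃━━━━━┓           
p·█·███···█····█      ┃     ┃           
                      ┃─────┨           
                      ┃     ┃           
                      ┃     ┃           
                      ┃     ┃           
                      ┃     ┃           
                      ┃     ┃           
                      ┃     ┃           
                      ┃     ┃           
                      ┃━━━━━┛           
                      ┃                 
                      ┃                 
━━━━━━━━━━━━━━━━━━━━━━┛                 
                                        
                                        
                                        


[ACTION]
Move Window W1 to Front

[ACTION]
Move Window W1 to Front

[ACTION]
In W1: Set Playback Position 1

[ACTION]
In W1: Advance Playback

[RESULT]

 01▼345678901234      ┃                 
k·█·██···██··███      ┃                 
t····█·······█·█      ┃                 
m█·██·█·█·······      ┃━━━━━┓           
p·█·███···█····█      ┃     ┃           
                      ┃─────┨           
                      ┃     ┃           
                      ┃     ┃           
                      ┃     ┃           
                      ┃     ┃           
                      ┃     ┃           
                      ┃     ┃           
                      ┃     ┃           
                      ┃━━━━━┛           
                      ┃                 
                      ┃                 
━━━━━━━━━━━━━━━━━━━━━━┛                 
                                        
                                        
                                        


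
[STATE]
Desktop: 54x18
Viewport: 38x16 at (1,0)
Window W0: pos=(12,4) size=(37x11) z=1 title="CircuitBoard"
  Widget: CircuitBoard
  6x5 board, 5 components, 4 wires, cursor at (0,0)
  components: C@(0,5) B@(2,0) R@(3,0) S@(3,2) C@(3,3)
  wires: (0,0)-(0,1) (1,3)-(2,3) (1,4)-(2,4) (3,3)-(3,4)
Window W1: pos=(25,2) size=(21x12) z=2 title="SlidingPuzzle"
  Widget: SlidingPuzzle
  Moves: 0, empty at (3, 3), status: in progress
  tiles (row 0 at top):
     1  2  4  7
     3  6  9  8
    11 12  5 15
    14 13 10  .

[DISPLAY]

                                      
                                      
                        ┏━━━━━━━━━━━━━
                        ┃ SlidingPuzzl
           ┏━━━━━━━━━━━━┠─────────────
           ┃ CircuitBoar┃┌────┬────┬──
           ┠────────────┃│  1 │  2 │  
           ┃   0 1 2 3 4┃├────┼────┼──
           ┃0  [.]─ ·   ┃│  3 │  6 │  
           ┃            ┃├────┼────┼──
           ┃1           ┃│ 11 │ 12 │  
           ┃            ┃├────┼────┼──
           ┃2   B       ┃│ 14 │ 13 │ 1
           ┃            ┗━━━━━━━━━━━━━
           ┗━━━━━━━━━━━━━━━━━━━━━━━━━━
                                      


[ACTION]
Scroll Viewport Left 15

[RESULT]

                                      
                                      
                         ┏━━━━━━━━━━━━
                         ┃ SlidingPuzz
            ┏━━━━━━━━━━━━┠────────────
            ┃ CircuitBoar┃┌────┬────┬─
            ┠────────────┃│  1 │  2 │ 
            ┃   0 1 2 3 4┃├────┼────┼─
            ┃0  [.]─ ·   ┃│  3 │  6 │ 
            ┃            ┃├────┼────┼─
            ┃1           ┃│ 11 │ 12 │ 
            ┃            ┃├────┼────┼─
            ┃2   B       ┃│ 14 │ 13 │ 
            ┃            ┗━━━━━━━━━━━━
            ┗━━━━━━━━━━━━━━━━━━━━━━━━━
                                      


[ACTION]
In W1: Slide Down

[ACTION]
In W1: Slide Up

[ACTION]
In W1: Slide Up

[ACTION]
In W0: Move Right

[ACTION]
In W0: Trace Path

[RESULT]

                                      
                                      
                         ┏━━━━━━━━━━━━
                         ┃ SlidingPuzz
            ┏━━━━━━━━━━━━┠────────────
            ┃ CircuitBoar┃┌────┬────┬─
            ┠────────────┃│  1 │  2 │ 
            ┃   0 1 2 3 4┃├────┼────┼─
            ┃0   · ─[.]  ┃│  3 │  6 │ 
            ┃            ┃├────┼────┼─
            ┃1           ┃│ 11 │ 12 │ 
            ┃            ┃├────┼────┼─
            ┃2   B       ┃│ 14 │ 13 │ 
            ┃            ┗━━━━━━━━━━━━
            ┗━━━━━━━━━━━━━━━━━━━━━━━━━
                                      


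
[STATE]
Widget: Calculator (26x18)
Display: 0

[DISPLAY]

                         0
┌───┬───┬───┬───┐         
│ 7 │ 8 │ 9 │ ÷ │         
├───┼───┼───┼───┤         
│ 4 │ 5 │ 6 │ × │         
├───┼───┼───┼───┤         
│ 1 │ 2 │ 3 │ - │         
├───┼───┼───┼───┤         
│ 0 │ . │ = │ + │         
├───┼───┼───┼───┤         
│ C │ MC│ MR│ M+│         
└───┴───┴───┴───┘         
                          
                          
                          
                          
                          
                          


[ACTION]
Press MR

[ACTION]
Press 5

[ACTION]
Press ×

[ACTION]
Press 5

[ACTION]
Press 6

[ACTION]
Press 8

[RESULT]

                       568
┌───┬───┬───┬───┐         
│ 7 │ 8 │ 9 │ ÷ │         
├───┼───┼───┼───┤         
│ 4 │ 5 │ 6 │ × │         
├───┼───┼───┼───┤         
│ 1 │ 2 │ 3 │ - │         
├───┼───┼───┼───┤         
│ 0 │ . │ = │ + │         
├───┼───┼───┼───┤         
│ C │ MC│ MR│ M+│         
└───┴───┴───┴───┘         
                          
                          
                          
                          
                          
                          


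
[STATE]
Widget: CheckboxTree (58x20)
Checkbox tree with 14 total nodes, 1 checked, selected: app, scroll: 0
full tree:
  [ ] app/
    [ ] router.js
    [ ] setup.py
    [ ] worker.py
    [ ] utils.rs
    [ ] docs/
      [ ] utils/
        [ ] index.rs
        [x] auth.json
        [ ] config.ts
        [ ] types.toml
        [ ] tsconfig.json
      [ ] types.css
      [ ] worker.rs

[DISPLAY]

>[-] app/                                                 
   [ ] router.js                                          
   [ ] setup.py                                           
   [ ] worker.py                                          
   [ ] utils.rs                                           
   [-] docs/                                              
     [-] utils/                                           
       [ ] index.rs                                       
       [x] auth.json                                      
       [ ] config.ts                                      
       [ ] types.toml                                     
       [ ] tsconfig.json                                  
     [ ] types.css                                        
     [ ] worker.rs                                        
                                                          
                                                          
                                                          
                                                          
                                                          
                                                          


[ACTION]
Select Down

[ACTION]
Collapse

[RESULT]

 [-] app/                                                 
>  [ ] router.js                                          
   [ ] setup.py                                           
   [ ] worker.py                                          
   [ ] utils.rs                                           
   [-] docs/                                              
     [-] utils/                                           
       [ ] index.rs                                       
       [x] auth.json                                      
       [ ] config.ts                                      
       [ ] types.toml                                     
       [ ] tsconfig.json                                  
     [ ] types.css                                        
     [ ] worker.rs                                        
                                                          
                                                          
                                                          
                                                          
                                                          
                                                          


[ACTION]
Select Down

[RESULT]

 [-] app/                                                 
   [ ] router.js                                          
>  [ ] setup.py                                           
   [ ] worker.py                                          
   [ ] utils.rs                                           
   [-] docs/                                              
     [-] utils/                                           
       [ ] index.rs                                       
       [x] auth.json                                      
       [ ] config.ts                                      
       [ ] types.toml                                     
       [ ] tsconfig.json                                  
     [ ] types.css                                        
     [ ] worker.rs                                        
                                                          
                                                          
                                                          
                                                          
                                                          
                                                          


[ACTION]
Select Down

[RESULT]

 [-] app/                                                 
   [ ] router.js                                          
   [ ] setup.py                                           
>  [ ] worker.py                                          
   [ ] utils.rs                                           
   [-] docs/                                              
     [-] utils/                                           
       [ ] index.rs                                       
       [x] auth.json                                      
       [ ] config.ts                                      
       [ ] types.toml                                     
       [ ] tsconfig.json                                  
     [ ] types.css                                        
     [ ] worker.rs                                        
                                                          
                                                          
                                                          
                                                          
                                                          
                                                          


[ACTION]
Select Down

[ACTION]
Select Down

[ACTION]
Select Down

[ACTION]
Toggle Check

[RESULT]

 [-] app/                                                 
   [ ] router.js                                          
   [ ] setup.py                                           
   [ ] worker.py                                          
   [ ] utils.rs                                           
   [-] docs/                                              
>    [x] utils/                                           
       [x] index.rs                                       
       [x] auth.json                                      
       [x] config.ts                                      
       [x] types.toml                                     
       [x] tsconfig.json                                  
     [ ] types.css                                        
     [ ] worker.rs                                        
                                                          
                                                          
                                                          
                                                          
                                                          
                                                          
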